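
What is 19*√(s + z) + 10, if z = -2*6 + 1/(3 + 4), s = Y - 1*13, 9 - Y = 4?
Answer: 10 + 19*I*√973/7 ≈ 10.0 + 84.667*I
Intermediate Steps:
Y = 5 (Y = 9 - 1*4 = 9 - 4 = 5)
s = -8 (s = 5 - 1*13 = 5 - 13 = -8)
z = -83/7 (z = -12 + 1/7 = -12 + ⅐ = -83/7 ≈ -11.857)
19*√(s + z) + 10 = 19*√(-8 - 83/7) + 10 = 19*√(-139/7) + 10 = 19*(I*√973/7) + 10 = 19*I*√973/7 + 10 = 10 + 19*I*√973/7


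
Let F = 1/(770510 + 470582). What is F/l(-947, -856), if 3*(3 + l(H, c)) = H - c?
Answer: -3/124109200 ≈ -2.4172e-8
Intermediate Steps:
F = 1/1241092 ≈ 8.0574e-7
l(H, c) = -3 - c/3 + H/3 (l(H, c) = -3 + (H - c)/3 = -3 + (-c/3 + H/3) = -3 - c/3 + H/3)
F/l(-947, -856) = 1/(1241092*(-3 - 1/3*(-856) + (1/3)*(-947))) = 1/(1241092*(-3 + 856/3 - 947/3)) = 1/(1241092*(-100/3)) = (1/1241092)*(-3/100) = -3/124109200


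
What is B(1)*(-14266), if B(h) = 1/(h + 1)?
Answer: -7133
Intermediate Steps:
B(h) = 1/(1 + h)
B(1)*(-14266) = -14266/(1 + 1) = -14266/2 = (½)*(-14266) = -7133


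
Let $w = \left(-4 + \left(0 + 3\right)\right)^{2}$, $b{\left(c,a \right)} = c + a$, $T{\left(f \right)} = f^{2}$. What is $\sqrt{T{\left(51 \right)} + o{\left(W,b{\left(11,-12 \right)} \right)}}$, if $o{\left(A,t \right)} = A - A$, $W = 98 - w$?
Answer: $51$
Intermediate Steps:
$b{\left(c,a \right)} = a + c$
$w = 1$ ($w = \left(-4 + 3\right)^{2} = \left(-1\right)^{2} = 1$)
$W = 97$ ($W = 98 - 1 = 97$)
$o{\left(A,t \right)} = 0$
$\sqrt{T{\left(51 \right)} + o{\left(W,b{\left(11,-12 \right)} \right)}} = \sqrt{51^{2} + 0} = \sqrt{2601 + 0} = \sqrt{2601} = 51$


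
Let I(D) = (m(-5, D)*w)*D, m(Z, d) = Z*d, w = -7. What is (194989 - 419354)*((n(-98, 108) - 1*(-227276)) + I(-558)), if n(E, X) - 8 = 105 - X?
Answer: -2496065336665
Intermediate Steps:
n(E, X) = 113 - X (n(E, X) = 8 + (105 - X) = 113 - X)
I(D) = 35*D² (I(D) = (-5*D*(-7))*D = (35*D)*D = 35*D²)
(194989 - 419354)*((n(-98, 108) - 1*(-227276)) + I(-558)) = (194989 - 419354)*(((113 - 1*108) - 1*(-227276)) + 35*(-558)²) = -224365*(((113 - 108) + 227276) + 35*311364) = -224365*((5 + 227276) + 10897740) = -224365*(227281 + 10897740) = -224365*11125021 = -2496065336665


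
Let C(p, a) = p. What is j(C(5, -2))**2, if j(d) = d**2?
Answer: 625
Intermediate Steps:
j(C(5, -2))**2 = (5**2)**2 = 25**2 = 625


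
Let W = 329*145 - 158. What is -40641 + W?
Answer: 6906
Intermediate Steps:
W = 47547 (W = 47705 - 158 = 47547)
-40641 + W = -40641 + 47547 = 6906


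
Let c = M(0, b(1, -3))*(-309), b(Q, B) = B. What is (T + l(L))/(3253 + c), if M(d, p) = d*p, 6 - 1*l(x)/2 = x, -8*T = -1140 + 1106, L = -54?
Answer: 497/13012 ≈ 0.038195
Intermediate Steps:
T = 17/4 (T = -(-1140 + 1106)/8 = -⅛*(-34) = 17/4 ≈ 4.2500)
l(x) = 12 - 2*x
c = 0 (c = (0*(-3))*(-309) = 0*(-309) = 0)
(T + l(L))/(3253 + c) = (17/4 + (12 - 2*(-54)))/(3253 + 0) = (17/4 + (12 + 108))/3253 = (17/4 + 120)*(1/3253) = (497/4)*(1/3253) = 497/13012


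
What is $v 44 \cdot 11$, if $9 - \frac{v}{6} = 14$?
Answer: $-14520$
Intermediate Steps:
$v = -30$ ($v = 54 - 84 = -30$)
$v 44 \cdot 11 = \left(-30\right) 44 \cdot 11 = \left(-1320\right) 11 = -14520$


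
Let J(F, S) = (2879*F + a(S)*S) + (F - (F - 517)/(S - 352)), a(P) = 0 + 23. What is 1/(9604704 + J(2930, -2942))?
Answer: 3294/59211095185 ≈ 5.5631e-8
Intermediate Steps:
a(P) = 23
J(F, S) = 23*S + 2880*F - (-517 + F)/(-352 + S) (J(F, S) = (2879*F + 23*S) + (F - (F - 517)/(S - 352)) = (23*S + 2879*F) + (F - (-517 + F)/(-352 + S)) = 23*S + 2880*F - (-517 + F)/(-352 + S))
1/(9604704 + J(2930, -2942)) = 1/(9604704 + (517 - 1013761*2930 - 8096*(-2942) + 23*(-2942)² + 2880*2930*(-2942))/(-352 - 2942)) = 1/(9604704 + (517 - 2970319730 + 23818432 + 23*8655364 - 24825772800)/(-3294)) = 1/(9604704 - (517 - 2970319730 + 23818432 + 199073372 - 24825772800)/3294) = 1/(9604704 - 1/3294*(-27573200209)) = 1/(9604704 + 27573200209/3294) = 1/(59211095185/3294) = 3294/59211095185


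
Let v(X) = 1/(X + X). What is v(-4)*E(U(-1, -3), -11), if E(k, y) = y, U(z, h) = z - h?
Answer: 11/8 ≈ 1.3750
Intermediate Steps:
v(X) = 1/(2*X)
v(-4)*E(U(-1, -3), -11) = ((1/2)/(-4))*(-11) = ((1/2)*(-1/4))*(-11) = -1/8*(-11) = 11/8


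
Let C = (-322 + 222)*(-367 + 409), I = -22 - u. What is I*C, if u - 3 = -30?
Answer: -21000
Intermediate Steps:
u = -27 (u = 3 - 30 = -27)
I = 5 (I = -22 - 1*(-27) = -22 + 27 = 5)
C = -4200 (C = -100*42 = -4200)
I*C = 5*(-4200) = -21000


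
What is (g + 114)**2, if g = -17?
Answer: 9409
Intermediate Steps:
(g + 114)**2 = (-17 + 114)**2 = 97**2 = 9409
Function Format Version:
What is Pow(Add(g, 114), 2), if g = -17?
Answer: 9409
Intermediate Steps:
Pow(Add(g, 114), 2) = Pow(Add(-17, 114), 2) = Pow(97, 2) = 9409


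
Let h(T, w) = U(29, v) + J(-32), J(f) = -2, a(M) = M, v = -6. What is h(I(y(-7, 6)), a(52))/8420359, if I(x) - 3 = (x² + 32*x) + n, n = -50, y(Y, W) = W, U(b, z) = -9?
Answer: -11/8420359 ≈ -1.3064e-6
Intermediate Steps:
I(x) = -47 + x² + 32*x (I(x) = 3 + ((x² + 32*x) - 50) = 3 + (-50 + x² + 32*x) = -47 + x² + 32*x)
h(T, w) = -11 (h(T, w) = -9 - 2 = -11)
h(I(y(-7, 6)), a(52))/8420359 = -11/8420359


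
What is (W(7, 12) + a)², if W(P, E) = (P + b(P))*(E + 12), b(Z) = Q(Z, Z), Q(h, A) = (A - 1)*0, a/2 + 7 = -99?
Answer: 1936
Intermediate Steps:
a = -212 (a = -14 + 2*(-99) = -14 - 198 = -212)
Q(h, A) = 0 (Q(h, A) = (-1 + A)*0 = 0)
b(Z) = 0
W(P, E) = P*(12 + E) (W(P, E) = (P + 0)*(E + 12) = P*(12 + E))
(W(7, 12) + a)² = (7*(12 + 12) - 212)² = (7*24 - 212)² = (168 - 212)² = (-44)² = 1936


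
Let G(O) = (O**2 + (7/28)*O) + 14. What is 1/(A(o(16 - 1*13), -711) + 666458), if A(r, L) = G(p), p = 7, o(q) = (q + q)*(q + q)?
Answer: 4/2666091 ≈ 1.5003e-6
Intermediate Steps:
o(q) = 4*q**2 (o(q) = (2*q)*(2*q) = 4*q**2)
G(O) = 14 + O**2 + O/4 (G(O) = (O**2 + (7*(1/28))*O) + 14 = (O**2 + O/4) + 14 = 14 + O**2 + O/4)
A(r, L) = 259/4 (A(r, L) = 14 + 7**2 + (1/4)*7 = 14 + 49 + 7/4 = 259/4)
1/(A(o(16 - 1*13), -711) + 666458) = 1/(259/4 + 666458) = 1/(2666091/4) = 4/2666091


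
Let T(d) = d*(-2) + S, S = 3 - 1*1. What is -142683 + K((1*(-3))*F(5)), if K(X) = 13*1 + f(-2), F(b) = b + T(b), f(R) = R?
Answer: -142672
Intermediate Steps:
S = 2 (S = 3 - 1 = 2)
T(d) = 2 - 2*d (T(d) = d*(-2) + 2 = -2*d + 2 = 2 - 2*d)
F(b) = 2 - b (F(b) = b + (2 - 2*b) = 2 - b)
K(X) = 11 (K(X) = 13*1 - 2 = 13 - 2 = 11)
-142683 + K((1*(-3))*F(5)) = -142683 + 11 = -142672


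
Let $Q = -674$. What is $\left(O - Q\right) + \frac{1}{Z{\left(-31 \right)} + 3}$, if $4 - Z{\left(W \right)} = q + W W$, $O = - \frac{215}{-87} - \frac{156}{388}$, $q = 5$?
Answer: $\frac{5471420293}{8093001} \approx 676.07$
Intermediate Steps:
$O = \frac{17462}{8439}$ ($O = \left(-215\right) \left(- \frac{1}{87}\right) - \frac{39}{97} = \frac{215}{87} - \frac{39}{97} = \frac{17462}{8439} \approx 2.0692$)
$Z{\left(W \right)} = -1 - W^{2}$ ($Z{\left(W \right)} = 4 - \left(5 + W W\right) = 4 - \left(5 + W^{2}\right) = -1 - W^{2}$)
$\left(O - Q\right) + \frac{1}{Z{\left(-31 \right)} + 3} = \left(\frac{17462}{8439} - -674\right) + \frac{1}{\left(-1 - \left(-31\right)^{2}\right) + 3} = \left(\frac{17462}{8439} + 674\right) + \frac{1}{\left(-1 - 961\right) + 3} = \frac{5705348}{8439} + \frac{1}{\left(-1 - 961\right) + 3} = \frac{5705348}{8439} + \frac{1}{-962 + 3} = \frac{5705348}{8439} + \frac{1}{-959} = \frac{5705348}{8439} - \frac{1}{959} = \frac{5471420293}{8093001}$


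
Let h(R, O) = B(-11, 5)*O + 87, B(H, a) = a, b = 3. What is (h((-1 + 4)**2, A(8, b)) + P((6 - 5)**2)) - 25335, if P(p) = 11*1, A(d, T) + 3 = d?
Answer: -25212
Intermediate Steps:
A(d, T) = -3 + d
P(p) = 11
h(R, O) = 87 + 5*O (h(R, O) = 5*O + 87 = 87 + 5*O)
(h((-1 + 4)**2, A(8, b)) + P((6 - 5)**2)) - 25335 = ((87 + 5*(-3 + 8)) + 11) - 25335 = ((87 + 5*5) + 11) - 25335 = ((87 + 25) + 11) - 25335 = (112 + 11) - 25335 = 123 - 25335 = -25212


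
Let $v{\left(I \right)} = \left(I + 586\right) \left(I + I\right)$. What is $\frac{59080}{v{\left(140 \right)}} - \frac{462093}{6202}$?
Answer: $- \frac{83542724}{1125663} \approx -74.216$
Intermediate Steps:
$v{\left(I \right)} = 2 I \left(586 + I\right)$ ($v{\left(I \right)} = \left(586 + I\right) 2 I = 2 I \left(586 + I\right)$)
$\frac{59080}{v{\left(140 \right)}} - \frac{462093}{6202} = \frac{59080}{2 \cdot 140 \left(586 + 140\right)} - \frac{462093}{6202} = \frac{59080}{2 \cdot 140 \cdot 726} - \frac{462093}{6202} = \frac{59080}{203280} - \frac{462093}{6202} = 59080 \cdot \frac{1}{203280} - \frac{462093}{6202} = \frac{211}{726} - \frac{462093}{6202} = - \frac{83542724}{1125663}$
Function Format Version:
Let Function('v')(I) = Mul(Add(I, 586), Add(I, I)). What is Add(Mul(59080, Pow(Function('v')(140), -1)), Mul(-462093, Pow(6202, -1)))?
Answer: Rational(-83542724, 1125663) ≈ -74.216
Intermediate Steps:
Function('v')(I) = Mul(2, I, Add(586, I)) (Function('v')(I) = Mul(Add(586, I), Mul(2, I)) = Mul(2, I, Add(586, I)))
Add(Mul(59080, Pow(Function('v')(140), -1)), Mul(-462093, Pow(6202, -1))) = Add(Mul(59080, Pow(Mul(2, 140, Add(586, 140)), -1)), Mul(-462093, Pow(6202, -1))) = Add(Mul(59080, Pow(Mul(2, 140, 726), -1)), Mul(-462093, Rational(1, 6202))) = Add(Mul(59080, Pow(203280, -1)), Rational(-462093, 6202)) = Add(Mul(59080, Rational(1, 203280)), Rational(-462093, 6202)) = Add(Rational(211, 726), Rational(-462093, 6202)) = Rational(-83542724, 1125663)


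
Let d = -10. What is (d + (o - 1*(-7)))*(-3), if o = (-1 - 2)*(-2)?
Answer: -9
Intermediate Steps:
o = 6 (o = -3*(-2) = 6)
(d + (o - 1*(-7)))*(-3) = (-10 + (6 - 1*(-7)))*(-3) = (-10 + (6 + 7))*(-3) = (-10 + 13)*(-3) = 3*(-3) = -9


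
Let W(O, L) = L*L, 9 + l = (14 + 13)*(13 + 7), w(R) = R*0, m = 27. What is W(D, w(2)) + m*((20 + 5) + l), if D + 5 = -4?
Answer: 15012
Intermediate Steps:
w(R) = 0
D = -9 (D = -5 - 4 = -9)
l = 531 (l = -9 + (14 + 13)*(13 + 7) = -9 + 27*20 = -9 + 540 = 531)
W(O, L) = L**2
W(D, w(2)) + m*((20 + 5) + l) = 0**2 + 27*((20 + 5) + 531) = 0 + 27*(25 + 531) = 0 + 27*556 = 0 + 15012 = 15012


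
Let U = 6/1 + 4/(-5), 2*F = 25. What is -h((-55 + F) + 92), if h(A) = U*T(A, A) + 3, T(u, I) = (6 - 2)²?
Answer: -431/5 ≈ -86.200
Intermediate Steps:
F = 25/2 (F = (½)*25 = 25/2 ≈ 12.500)
T(u, I) = 16 (T(u, I) = 4² = 16)
U = 26/5 (U = 6*1 + 4*(-⅕) = 6 - ⅘ = 26/5 ≈ 5.2000)
h(A) = 431/5 (h(A) = (26/5)*16 + 3 = 416/5 + 3 = 431/5)
-h((-55 + F) + 92) = -1*431/5 = -431/5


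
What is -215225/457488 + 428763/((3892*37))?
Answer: 41290166611/16470025488 ≈ 2.5070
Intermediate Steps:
-215225/457488 + 428763/((3892*37)) = -215225*1/457488 + 428763/144004 = -215225/457488 + 428763*(1/144004) = -215225/457488 + 428763/144004 = 41290166611/16470025488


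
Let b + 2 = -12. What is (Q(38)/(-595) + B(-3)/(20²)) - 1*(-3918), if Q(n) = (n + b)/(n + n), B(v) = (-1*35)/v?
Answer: 2126079059/542640 ≈ 3918.0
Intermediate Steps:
b = -14 (b = -2 - 12 = -14)
B(v) = -35/v
Q(n) = (-14 + n)/(2*n) (Q(n) = (n - 14)/(n + n) = (-14 + n)/((2*n)) = (-14 + n)*(1/(2*n)) = (-14 + n)/(2*n))
(Q(38)/(-595) + B(-3)/(20²)) - 1*(-3918) = (((½)*(-14 + 38)/38)/(-595) + (-35/(-3))/(20²)) - 1*(-3918) = (((½)*(1/38)*24)*(-1/595) - 35*(-⅓)/400) + 3918 = ((6/19)*(-1/595) + (35/3)*(1/400)) + 3918 = (-6/11305 + 7/240) + 3918 = 15539/542640 + 3918 = 2126079059/542640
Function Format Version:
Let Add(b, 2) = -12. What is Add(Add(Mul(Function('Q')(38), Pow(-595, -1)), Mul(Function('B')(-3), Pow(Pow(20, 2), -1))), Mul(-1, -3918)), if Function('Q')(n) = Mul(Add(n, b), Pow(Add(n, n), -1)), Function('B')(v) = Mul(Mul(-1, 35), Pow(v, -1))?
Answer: Rational(2126079059, 542640) ≈ 3918.0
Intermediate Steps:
b = -14 (b = Add(-2, -12) = -14)
Function('B')(v) = Mul(-35, Pow(v, -1))
Function('Q')(n) = Mul(Rational(1, 2), Pow(n, -1), Add(-14, n)) (Function('Q')(n) = Mul(Add(n, -14), Pow(Add(n, n), -1)) = Mul(Add(-14, n), Pow(Mul(2, n), -1)) = Mul(Add(-14, n), Mul(Rational(1, 2), Pow(n, -1))) = Mul(Rational(1, 2), Pow(n, -1), Add(-14, n)))
Add(Add(Mul(Function('Q')(38), Pow(-595, -1)), Mul(Function('B')(-3), Pow(Pow(20, 2), -1))), Mul(-1, -3918)) = Add(Add(Mul(Mul(Rational(1, 2), Pow(38, -1), Add(-14, 38)), Pow(-595, -1)), Mul(Mul(-35, Pow(-3, -1)), Pow(Pow(20, 2), -1))), Mul(-1, -3918)) = Add(Add(Mul(Mul(Rational(1, 2), Rational(1, 38), 24), Rational(-1, 595)), Mul(Mul(-35, Rational(-1, 3)), Pow(400, -1))), 3918) = Add(Add(Mul(Rational(6, 19), Rational(-1, 595)), Mul(Rational(35, 3), Rational(1, 400))), 3918) = Add(Add(Rational(-6, 11305), Rational(7, 240)), 3918) = Add(Rational(15539, 542640), 3918) = Rational(2126079059, 542640)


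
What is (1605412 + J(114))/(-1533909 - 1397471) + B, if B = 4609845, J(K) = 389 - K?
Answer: 13513205830413/2931380 ≈ 4.6098e+6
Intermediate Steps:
(1605412 + J(114))/(-1533909 - 1397471) + B = (1605412 + (389 - 1*114))/(-1533909 - 1397471) + 4609845 = (1605412 + (389 - 114))/(-2931380) + 4609845 = (1605412 + 275)*(-1/2931380) + 4609845 = 1605687*(-1/2931380) + 4609845 = -1605687/2931380 + 4609845 = 13513205830413/2931380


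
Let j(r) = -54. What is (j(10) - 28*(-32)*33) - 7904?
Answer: 21610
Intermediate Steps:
(j(10) - 28*(-32)*33) - 7904 = (-54 - 28*(-32)*33) - 7904 = (-54 + 896*33) - 7904 = (-54 + 29568) - 7904 = 29514 - 7904 = 21610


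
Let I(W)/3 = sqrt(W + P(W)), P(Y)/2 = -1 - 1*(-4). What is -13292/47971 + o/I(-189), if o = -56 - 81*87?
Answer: -13292/47971 + 7103*I*sqrt(183)/549 ≈ -0.27708 + 175.02*I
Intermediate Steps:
P(Y) = 6 (P(Y) = 2*(-1 - 1*(-4)) = 2*(-1 + 4) = 2*3 = 6)
o = -7103 (o = -56 - 7047 = -7103)
I(W) = 3*sqrt(6 + W) (I(W) = 3*sqrt(W + 6) = 3*sqrt(6 + W))
-13292/47971 + o/I(-189) = -13292/47971 - 7103*1/(3*sqrt(6 - 189)) = -13292*1/47971 - 7103*(-I*sqrt(183)/549) = -13292/47971 - 7103*(-I*sqrt(183)/549) = -13292/47971 - (-7103)*I*sqrt(183)/549 = -13292/47971 + 7103*I*sqrt(183)/549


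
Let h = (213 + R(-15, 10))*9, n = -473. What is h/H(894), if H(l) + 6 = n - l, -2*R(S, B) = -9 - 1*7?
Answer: -1989/1373 ≈ -1.4487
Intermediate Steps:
R(S, B) = 8 (R(S, B) = -(-9 - 1*7)/2 = -(-9 - 7)/2 = -½*(-16) = 8)
H(l) = -479 - l (H(l) = -6 + (-473 - l) = -479 - l)
h = 1989 (h = (213 + 8)*9 = 221*9 = 1989)
h/H(894) = 1989/(-479 - 1*894) = 1989/(-479 - 894) = 1989/(-1373) = 1989*(-1/1373) = -1989/1373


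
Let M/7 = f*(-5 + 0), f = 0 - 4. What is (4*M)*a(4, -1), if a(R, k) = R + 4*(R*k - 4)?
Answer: -15680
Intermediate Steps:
f = -4
a(R, k) = -16 + R + 4*R*k (a(R, k) = R + 4*(-4 + R*k) = R + (-16 + 4*R*k) = -16 + R + 4*R*k)
M = 140 (M = 7*(-4*(-5 + 0)) = 7*(-4*(-5)) = 7*20 = 140)
(4*M)*a(4, -1) = (4*140)*(-16 + 4 + 4*4*(-1)) = 560*(-16 + 4 - 16) = 560*(-28) = -15680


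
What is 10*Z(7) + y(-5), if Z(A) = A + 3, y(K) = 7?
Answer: 107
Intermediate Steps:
Z(A) = 3 + A
10*Z(7) + y(-5) = 10*(3 + 7) + 7 = 10*10 + 7 = 100 + 7 = 107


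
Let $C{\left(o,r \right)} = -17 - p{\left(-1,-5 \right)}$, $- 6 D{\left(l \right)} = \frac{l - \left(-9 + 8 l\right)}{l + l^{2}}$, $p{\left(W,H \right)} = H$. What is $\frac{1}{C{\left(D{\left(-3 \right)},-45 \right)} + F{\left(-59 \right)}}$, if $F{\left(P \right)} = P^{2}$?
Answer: $\frac{1}{3469} \approx 0.00028827$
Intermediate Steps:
$D{\left(l \right)} = - \frac{9 - 7 l}{6 \left(l + l^{2}\right)}$ ($D{\left(l \right)} = - \frac{\left(l - \left(-9 + 8 l\right)\right) \frac{1}{l + l^{2}}}{6} = - \frac{\left(9 - 7 l\right) \frac{1}{l + l^{2}}}{6} = - \frac{\frac{1}{l + l^{2}} \left(9 - 7 l\right)}{6} = - \frac{9 - 7 l}{6 \left(l + l^{2}\right)}$)
$C{\left(o,r \right)} = -12$ ($C{\left(o,r \right)} = -17 - -5 = -17 + 5 = -12$)
$\frac{1}{C{\left(D{\left(-3 \right)},-45 \right)} + F{\left(-59 \right)}} = \frac{1}{-12 + \left(-59\right)^{2}} = \frac{1}{-12 + 3481} = \frac{1}{3469}$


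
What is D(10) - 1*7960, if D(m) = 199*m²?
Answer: 11940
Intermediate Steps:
D(10) - 1*7960 = 199*10² - 1*7960 = 199*100 - 7960 = 19900 - 7960 = 11940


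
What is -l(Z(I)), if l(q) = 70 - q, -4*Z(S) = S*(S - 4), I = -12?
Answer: -118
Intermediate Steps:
Z(S) = -S*(-4 + S)/4 (Z(S) = -S*(S - 4)/4 = -S*(-4 + S)/4)
-l(Z(I)) = -(70 - (-12)*(4 - 1*(-12))/4) = -(70 - (-12)*(4 + 12)/4) = -(70 - (-12)*16/4) = -(70 - 1*(-48)) = -(70 + 48) = -1*118 = -118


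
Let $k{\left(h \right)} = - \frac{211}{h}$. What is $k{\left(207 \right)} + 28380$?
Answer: $\frac{5874449}{207} \approx 28379.0$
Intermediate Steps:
$k{\left(207 \right)} + 28380 = - \frac{211}{207} + 28380 = \frac{5874449}{207}$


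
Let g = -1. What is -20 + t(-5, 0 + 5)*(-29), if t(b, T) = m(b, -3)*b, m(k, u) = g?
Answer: -165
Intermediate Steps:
m(k, u) = -1
t(b, T) = -b
-20 + t(-5, 0 + 5)*(-29) = -20 - 1*(-5)*(-29) = -20 + 5*(-29) = -20 - 145 = -165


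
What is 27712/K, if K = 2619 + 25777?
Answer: 6928/7099 ≈ 0.97591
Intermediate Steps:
K = 28396
27712/K = 27712/28396 = 27712*(1/28396) = 6928/7099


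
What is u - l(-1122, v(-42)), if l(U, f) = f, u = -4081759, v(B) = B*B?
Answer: -4083523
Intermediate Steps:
v(B) = B²
u - l(-1122, v(-42)) = -4081759 - 1*(-42)² = -4081759 - 1*1764 = -4081759 - 1764 = -4083523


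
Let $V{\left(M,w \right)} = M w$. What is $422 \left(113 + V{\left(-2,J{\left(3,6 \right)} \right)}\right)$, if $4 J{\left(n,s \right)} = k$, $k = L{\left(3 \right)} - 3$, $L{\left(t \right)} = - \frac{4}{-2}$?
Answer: $47897$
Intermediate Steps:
$L{\left(t \right)} = 2$ ($L{\left(t \right)} = \left(-4\right) \left(- \frac{1}{2}\right) = 2$)
$k = -1$ ($k = 2 - 3 = -1$)
$J{\left(n,s \right)} = - \frac{1}{4}$ ($J{\left(n,s \right)} = \frac{1}{4} \left(-1\right) = - \frac{1}{4}$)
$422 \left(113 + V{\left(-2,J{\left(3,6 \right)} \right)}\right) = 422 \left(113 - - \frac{1}{2}\right) = 422 \left(113 + \frac{1}{2}\right) = 422 \cdot \frac{227}{2} = 47897$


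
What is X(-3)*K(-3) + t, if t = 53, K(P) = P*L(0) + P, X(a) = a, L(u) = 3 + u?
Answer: 89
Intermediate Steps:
K(P) = 4*P (K(P) = P*(3 + 0) + P = P*3 + P = 3*P + P = 4*P)
X(-3)*K(-3) + t = -12*(-3) + 53 = -3*(-12) + 53 = 36 + 53 = 89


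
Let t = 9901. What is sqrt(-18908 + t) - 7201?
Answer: -7201 + I*sqrt(9007) ≈ -7201.0 + 94.905*I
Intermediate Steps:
sqrt(-18908 + t) - 7201 = sqrt(-18908 + 9901) - 7201 = sqrt(-9007) - 7201 = I*sqrt(9007) - 7201 = -7201 + I*sqrt(9007)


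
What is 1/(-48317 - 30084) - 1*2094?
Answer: -164171695/78401 ≈ -2094.0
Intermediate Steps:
1/(-48317 - 30084) - 1*2094 = 1/(-78401) - 2094 = -1/78401 - 2094 = -164171695/78401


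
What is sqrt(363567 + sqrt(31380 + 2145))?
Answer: sqrt(363567 + 15*sqrt(149)) ≈ 603.12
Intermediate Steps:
sqrt(363567 + sqrt(31380 + 2145)) = sqrt(363567 + sqrt(33525)) = sqrt(363567 + 15*sqrt(149))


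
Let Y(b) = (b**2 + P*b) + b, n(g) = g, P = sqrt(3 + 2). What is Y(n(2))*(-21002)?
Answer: -126012 - 42004*sqrt(5) ≈ -2.1994e+5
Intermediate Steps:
P = sqrt(5) ≈ 2.2361
Y(b) = b + b**2 + b*sqrt(5) (Y(b) = (b**2 + sqrt(5)*b) + b = (b**2 + b*sqrt(5)) + b = b + b**2 + b*sqrt(5))
Y(n(2))*(-21002) = (2*(1 + 2 + sqrt(5)))*(-21002) = (2*(3 + sqrt(5)))*(-21002) = (6 + 2*sqrt(5))*(-21002) = -126012 - 42004*sqrt(5)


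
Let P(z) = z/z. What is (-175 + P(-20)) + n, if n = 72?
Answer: -102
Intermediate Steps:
P(z) = 1
(-175 + P(-20)) + n = (-175 + 1) + 72 = -174 + 72 = -102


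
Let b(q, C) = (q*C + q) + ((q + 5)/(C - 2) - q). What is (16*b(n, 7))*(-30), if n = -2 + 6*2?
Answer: -35040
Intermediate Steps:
n = 10 (n = -2 + 12 = 10)
b(q, C) = C*q + (5 + q)/(-2 + C) (b(q, C) = (C*q + q) + ((5 + q)/(-2 + C) - q) = (q + C*q) + ((5 + q)/(-2 + C) - q) = (q + C*q) + (-q + (5 + q)/(-2 + C)) = C*q + (5 + q)/(-2 + C))
(16*b(n, 7))*(-30) = (16*((5 + 10 + 10*7² - 2*7*10)/(-2 + 7)))*(-30) = (16*((5 + 10 + 10*49 - 140)/5))*(-30) = (16*((5 + 10 + 490 - 140)/5))*(-30) = (16*((⅕)*365))*(-30) = (16*73)*(-30) = 1168*(-30) = -35040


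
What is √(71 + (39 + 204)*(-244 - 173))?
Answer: 2*I*√25315 ≈ 318.21*I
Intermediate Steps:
√(71 + (39 + 204)*(-244 - 173)) = √(71 + 243*(-417)) = √(71 - 101331) = √(-101260) = 2*I*√25315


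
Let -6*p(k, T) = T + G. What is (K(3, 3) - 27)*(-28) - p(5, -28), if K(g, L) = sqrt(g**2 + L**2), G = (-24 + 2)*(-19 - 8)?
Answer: 2551/3 - 84*sqrt(2) ≈ 731.54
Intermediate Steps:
G = 594 (G = -22*(-27) = 594)
K(g, L) = sqrt(L**2 + g**2)
p(k, T) = -99 - T/6 (p(k, T) = -(T + 594)/6 = -(594 + T)/6 = -99 - T/6)
(K(3, 3) - 27)*(-28) - p(5, -28) = (sqrt(3**2 + 3**2) - 27)*(-28) - (-99 - 1/6*(-28)) = (sqrt(9 + 9) - 27)*(-28) - (-99 + 14/3) = (sqrt(18) - 27)*(-28) - 1*(-283/3) = (3*sqrt(2) - 27)*(-28) + 283/3 = (-27 + 3*sqrt(2))*(-28) + 283/3 = (756 - 84*sqrt(2)) + 283/3 = 2551/3 - 84*sqrt(2)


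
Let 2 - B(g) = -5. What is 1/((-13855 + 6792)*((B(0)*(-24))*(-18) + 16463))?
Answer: -1/137636681 ≈ -7.2655e-9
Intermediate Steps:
B(g) = 7 (B(g) = 2 - 1*(-5) = 2 + 5 = 7)
1/((-13855 + 6792)*((B(0)*(-24))*(-18) + 16463)) = 1/((-13855 + 6792)*((7*(-24))*(-18) + 16463)) = 1/((-7063)*(-168*(-18) + 16463)) = -1/(7063*(3024 + 16463)) = -1/7063/19487 = -1/7063*1/19487 = -1/137636681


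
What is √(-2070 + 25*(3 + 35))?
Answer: 4*I*√70 ≈ 33.466*I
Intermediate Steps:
√(-2070 + 25*(3 + 35)) = √(-2070 + 25*38) = √(-2070 + 950) = √(-1120) = 4*I*√70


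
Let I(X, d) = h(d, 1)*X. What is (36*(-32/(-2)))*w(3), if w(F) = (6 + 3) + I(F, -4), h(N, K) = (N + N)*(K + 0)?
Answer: -8640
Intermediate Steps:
h(N, K) = 2*K*N (h(N, K) = (2*N)*K = 2*K*N)
I(X, d) = 2*X*d (I(X, d) = (2*1*d)*X = (2*d)*X = 2*X*d)
w(F) = 9 - 8*F (w(F) = (6 + 3) + 2*F*(-4) = 9 - 8*F)
(36*(-32/(-2)))*w(3) = (36*(-32/(-2)))*(9 - 8*3) = (36*(-32*(-½)))*(9 - 24) = (36*16)*(-15) = 576*(-15) = -8640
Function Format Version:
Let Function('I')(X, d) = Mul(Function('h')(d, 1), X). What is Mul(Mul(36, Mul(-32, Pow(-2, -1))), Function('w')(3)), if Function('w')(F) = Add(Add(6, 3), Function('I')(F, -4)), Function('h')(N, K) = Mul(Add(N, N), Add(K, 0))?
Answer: -8640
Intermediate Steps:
Function('h')(N, K) = Mul(2, K, N) (Function('h')(N, K) = Mul(Mul(2, N), K) = Mul(2, K, N))
Function('I')(X, d) = Mul(2, X, d) (Function('I')(X, d) = Mul(Mul(2, 1, d), X) = Mul(Mul(2, d), X) = Mul(2, X, d))
Function('w')(F) = Add(9, Mul(-8, F)) (Function('w')(F) = Add(Add(6, 3), Mul(2, F, -4)) = Add(9, Mul(-8, F)))
Mul(Mul(36, Mul(-32, Pow(-2, -1))), Function('w')(3)) = Mul(Mul(36, Mul(-32, Pow(-2, -1))), Add(9, Mul(-8, 3))) = Mul(Mul(36, Mul(-32, Rational(-1, 2))), Add(9, -24)) = Mul(Mul(36, 16), -15) = Mul(576, -15) = -8640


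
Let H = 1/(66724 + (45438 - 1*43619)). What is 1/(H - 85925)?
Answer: -68543/5889557274 ≈ -1.1638e-5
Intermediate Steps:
H = 1/68543 (H = 1/(66724 + (45438 - 43619)) = 1/(66724 + 1819) = 1/68543 ≈ 1.4589e-5)
1/(H - 85925) = 1/(1/68543 - 85925) = 1/(-5889557274/68543) = -68543/5889557274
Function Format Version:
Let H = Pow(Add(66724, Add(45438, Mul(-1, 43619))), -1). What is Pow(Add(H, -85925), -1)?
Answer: Rational(-68543, 5889557274) ≈ -1.1638e-5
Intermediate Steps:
H = Rational(1, 68543) (H = Pow(Add(66724, Add(45438, -43619)), -1) = Pow(Add(66724, 1819), -1) = Pow(68543, -1) = Rational(1, 68543) ≈ 1.4589e-5)
Pow(Add(H, -85925), -1) = Pow(Add(Rational(1, 68543), -85925), -1) = Pow(Rational(-5889557274, 68543), -1) = Rational(-68543, 5889557274)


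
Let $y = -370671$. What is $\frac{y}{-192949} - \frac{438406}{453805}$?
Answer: $\frac{83622353861}{87561220945} \approx 0.95502$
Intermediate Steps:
$\frac{y}{-192949} - \frac{438406}{453805} = - \frac{370671}{-192949} - \frac{438406}{453805} = \left(-370671\right) \left(- \frac{1}{192949}\right) - \frac{438406}{453805} = \frac{370671}{192949} - \frac{438406}{453805} = \frac{83622353861}{87561220945}$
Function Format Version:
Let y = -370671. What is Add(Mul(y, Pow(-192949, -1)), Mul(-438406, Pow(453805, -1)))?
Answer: Rational(83622353861, 87561220945) ≈ 0.95502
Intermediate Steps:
Add(Mul(y, Pow(-192949, -1)), Mul(-438406, Pow(453805, -1))) = Add(Mul(-370671, Pow(-192949, -1)), Mul(-438406, Pow(453805, -1))) = Add(Mul(-370671, Rational(-1, 192949)), Mul(-438406, Rational(1, 453805))) = Add(Rational(370671, 192949), Rational(-438406, 453805)) = Rational(83622353861, 87561220945)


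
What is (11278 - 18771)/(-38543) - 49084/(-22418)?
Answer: 1029911343/432028487 ≈ 2.3839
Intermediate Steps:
(11278 - 18771)/(-38543) - 49084/(-22418) = -7493*(-1/38543) - 49084*(-1/22418) = 7493/38543 + 24542/11209 = 1029911343/432028487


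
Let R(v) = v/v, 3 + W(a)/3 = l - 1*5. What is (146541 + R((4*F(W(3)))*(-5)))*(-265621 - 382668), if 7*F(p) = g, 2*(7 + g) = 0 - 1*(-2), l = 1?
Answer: -95001566638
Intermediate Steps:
g = -6 (g = -7 + (0 - 1*(-2))/2 = -7 + (0 + 2)/2 = -7 + (½)*2 = -7 + 1 = -6)
W(a) = -21 (W(a) = -9 + 3*(1 - 1*5) = -9 + 3*(1 - 5) = -9 + 3*(-4) = -9 - 12 = -21)
F(p) = -6/7 (F(p) = (⅐)*(-6) = -6/7)
R(v) = 1
(146541 + R((4*F(W(3)))*(-5)))*(-265621 - 382668) = (146541 + 1)*(-265621 - 382668) = 146542*(-648289) = -95001566638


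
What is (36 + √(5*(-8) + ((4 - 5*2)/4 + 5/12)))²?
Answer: (216 + I*√1479)²/36 ≈ 1254.9 + 461.49*I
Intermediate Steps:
(36 + √(5*(-8) + ((4 - 5*2)/4 + 5/12)))² = (36 + √(-40 + ((4 - 10)*(¼) + 5*(1/12))))² = (36 + √(-40 + (-6*¼ + 5/12)))² = (36 + √(-40 + (-3/2 + 5/12)))² = (36 + √(-40 - 13/12))² = (36 + √(-493/12))² = (36 + I*√1479/6)²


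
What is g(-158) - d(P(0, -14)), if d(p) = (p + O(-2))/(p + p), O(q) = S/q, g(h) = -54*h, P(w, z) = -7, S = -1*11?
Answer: 238893/28 ≈ 8531.9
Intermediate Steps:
S = -11
O(q) = -11/q
d(p) = (11/2 + p)/(2*p) (d(p) = (p - 11/(-2))/(p + p) = (p - 11*(-½))/((2*p)) = (p + 11/2)*(1/(2*p)) = (11/2 + p)*(1/(2*p)) = (11/2 + p)/(2*p))
g(-158) - d(P(0, -14)) = -54*(-158) - (11 + 2*(-7))/(4*(-7)) = 8532 - (-1)*(11 - 14)/(4*7) = 8532 - (-1)*(-3)/(4*7) = 8532 - 1*3/28 = 8532 - 3/28 = 238893/28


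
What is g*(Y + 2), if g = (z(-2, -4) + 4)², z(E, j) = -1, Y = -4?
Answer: -18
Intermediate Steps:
g = 9 (g = (-1 + 4)² = 3² = 9)
g*(Y + 2) = 9*(-4 + 2) = 9*(-2) = -18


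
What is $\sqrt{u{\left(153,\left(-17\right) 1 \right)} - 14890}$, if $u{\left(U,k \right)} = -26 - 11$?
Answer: $i \sqrt{14927} \approx 122.18 i$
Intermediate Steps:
$u{\left(U,k \right)} = -37$ ($u{\left(U,k \right)} = -26 - 11 = -37$)
$\sqrt{u{\left(153,\left(-17\right) 1 \right)} - 14890} = \sqrt{-37 - 14890} = \sqrt{-14927} = i \sqrt{14927}$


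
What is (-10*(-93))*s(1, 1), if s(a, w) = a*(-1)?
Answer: -930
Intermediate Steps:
s(a, w) = -a
(-10*(-93))*s(1, 1) = (-10*(-93))*(-1*1) = 930*(-1) = -930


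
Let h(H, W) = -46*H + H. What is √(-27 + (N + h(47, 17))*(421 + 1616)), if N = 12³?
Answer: 3*I*√87594 ≈ 887.89*I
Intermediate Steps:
h(H, W) = -45*H
N = 1728
√(-27 + (N + h(47, 17))*(421 + 1616)) = √(-27 + (1728 - 45*47)*(421 + 1616)) = √(-27 + (1728 - 2115)*2037) = √(-27 - 387*2037) = √(-27 - 788319) = √(-788346) = 3*I*√87594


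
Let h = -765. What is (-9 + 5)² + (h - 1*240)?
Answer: -989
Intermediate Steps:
(-9 + 5)² + (h - 1*240) = (-9 + 5)² + (-765 - 1*240) = (-4)² + (-765 - 240) = 16 - 1005 = -989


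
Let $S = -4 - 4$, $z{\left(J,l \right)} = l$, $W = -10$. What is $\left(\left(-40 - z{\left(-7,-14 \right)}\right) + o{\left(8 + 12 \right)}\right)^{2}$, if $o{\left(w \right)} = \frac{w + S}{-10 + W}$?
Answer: $\frac{17689}{25} \approx 707.56$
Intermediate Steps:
$S = -8$
$o{\left(w \right)} = \frac{2}{5} - \frac{w}{20}$ ($o{\left(w \right)} = \frac{w - 8}{-10 - 10} = \frac{-8 + w}{-20} = \left(-8 + w\right) \left(- \frac{1}{20}\right) = \frac{2}{5} - \frac{w}{20}$)
$\left(\left(-40 - z{\left(-7,-14 \right)}\right) + o{\left(8 + 12 \right)}\right)^{2} = \left(\left(-40 - -14\right) + \left(\frac{2}{5} - \frac{8 + 12}{20}\right)\right)^{2} = \left(\left(-40 + 14\right) + \left(\frac{2}{5} - 1\right)\right)^{2} = \left(-26 + \left(\frac{2}{5} - 1\right)\right)^{2} = \left(-26 - \frac{3}{5}\right)^{2} = \left(- \frac{133}{5}\right)^{2} = \frac{17689}{25}$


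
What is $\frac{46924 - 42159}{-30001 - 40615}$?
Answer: $- \frac{4765}{70616} \approx -0.067478$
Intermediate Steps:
$\frac{46924 - 42159}{-30001 - 40615} = \frac{4765}{-70616} = 4765 \left(- \frac{1}{70616}\right) = - \frac{4765}{70616}$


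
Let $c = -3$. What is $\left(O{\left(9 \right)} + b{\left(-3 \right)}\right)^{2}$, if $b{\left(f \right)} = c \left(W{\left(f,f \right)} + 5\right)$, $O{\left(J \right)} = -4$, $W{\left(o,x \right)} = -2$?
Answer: $169$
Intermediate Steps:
$b{\left(f \right)} = -9$ ($b{\left(f \right)} = - 3 \left(-2 + 5\right) = \left(-3\right) 3 = -9$)
$\left(O{\left(9 \right)} + b{\left(-3 \right)}\right)^{2} = \left(-4 - 9\right)^{2} = \left(-13\right)^{2} = 169$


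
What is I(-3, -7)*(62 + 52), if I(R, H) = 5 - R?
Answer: 912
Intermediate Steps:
I(-3, -7)*(62 + 52) = (5 - 1*(-3))*(62 + 52) = (5 + 3)*114 = 8*114 = 912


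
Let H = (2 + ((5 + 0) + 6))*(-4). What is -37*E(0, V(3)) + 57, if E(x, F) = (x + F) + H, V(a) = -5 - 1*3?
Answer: 2277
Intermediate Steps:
V(a) = -8 (V(a) = -5 - 3 = -8)
H = -52 (H = (2 + (5 + 6))*(-4) = (2 + 11)*(-4) = 13*(-4) = -52)
E(x, F) = -52 + F + x (E(x, F) = (x + F) - 52 = (F + x) - 52 = -52 + F + x)
-37*E(0, V(3)) + 57 = -37*(-52 - 8 + 0) + 57 = -37*(-60) + 57 = 2220 + 57 = 2277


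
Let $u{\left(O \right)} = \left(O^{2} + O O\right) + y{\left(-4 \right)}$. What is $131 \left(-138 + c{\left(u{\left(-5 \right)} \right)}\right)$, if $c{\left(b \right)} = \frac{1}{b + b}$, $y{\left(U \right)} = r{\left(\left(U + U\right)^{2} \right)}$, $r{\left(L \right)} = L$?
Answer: $- \frac{4121653}{228} \approx -18077.0$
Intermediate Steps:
$y{\left(U \right)} = 4 U^{2}$ ($y{\left(U \right)} = \left(U + U\right)^{2} = \left(2 U\right)^{2} = 4 U^{2}$)
$u{\left(O \right)} = 64 + 2 O^{2}$ ($u{\left(O \right)} = \left(O^{2} + O O\right) + 4 \left(-4\right)^{2} = \left(O^{2} + O^{2}\right) + 4 \cdot 16 = 2 O^{2} + 64 = 64 + 2 O^{2}$)
$c{\left(b \right)} = \frac{1}{2 b}$
$131 \left(-138 + c{\left(u{\left(-5 \right)} \right)}\right) = 131 \left(-138 + \frac{1}{2 \left(64 + 2 \left(-5\right)^{2}\right)}\right) = 131 \left(-138 + \frac{1}{2 \left(64 + 2 \cdot 25\right)}\right) = 131 \left(-138 + \frac{1}{2 \left(64 + 50\right)}\right) = 131 \left(-138 + \frac{1}{2 \cdot 114}\right) = 131 \left(-138 + \frac{1}{2} \cdot \frac{1}{114}\right) = 131 \left(-138 + \frac{1}{228}\right) = 131 \left(- \frac{31463}{228}\right) = - \frac{4121653}{228}$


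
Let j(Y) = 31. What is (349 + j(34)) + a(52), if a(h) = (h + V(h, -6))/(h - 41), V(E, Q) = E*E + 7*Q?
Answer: 6894/11 ≈ 626.73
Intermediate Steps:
V(E, Q) = E² + 7*Q
a(h) = (-42 + h + h²)/(-41 + h) (a(h) = (h + (h² + 7*(-6)))/(h - 41) = (h + (h² - 42))/(-41 + h) = (h + (-42 + h²))/(-41 + h) = (-42 + h + h²)/(-41 + h))
(349 + j(34)) + a(52) = (349 + 31) + (-42 + 52 + 52²)/(-41 + 52) = 380 + (-42 + 52 + 2704)/11 = 380 + (1/11)*2714 = 380 + 2714/11 = 6894/11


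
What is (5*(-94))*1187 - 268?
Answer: -558158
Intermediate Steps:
(5*(-94))*1187 - 268 = -470*1187 - 268 = -557890 - 268 = -558158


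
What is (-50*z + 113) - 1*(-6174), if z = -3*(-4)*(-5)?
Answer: 9287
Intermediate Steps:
z = -60 (z = 12*(-5) = -60)
(-50*z + 113) - 1*(-6174) = (-50*(-60) + 113) - 1*(-6174) = (3000 + 113) + 6174 = 3113 + 6174 = 9287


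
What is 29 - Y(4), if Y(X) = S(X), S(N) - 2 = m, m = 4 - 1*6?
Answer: 29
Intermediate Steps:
m = -2 (m = 4 - 6 = -2)
S(N) = 0 (S(N) = 2 - 2 = 0)
Y(X) = 0
29 - Y(4) = 29 - 1*0 = 29 + 0 = 29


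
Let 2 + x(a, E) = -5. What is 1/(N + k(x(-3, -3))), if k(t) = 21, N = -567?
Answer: -1/546 ≈ -0.0018315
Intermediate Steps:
x(a, E) = -7 (x(a, E) = -2 - 5 = -7)
1/(N + k(x(-3, -3))) = 1/(-567 + 21) = 1/(-546) = -1/546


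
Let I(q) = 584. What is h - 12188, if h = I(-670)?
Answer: -11604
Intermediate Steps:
h = 584
h - 12188 = 584 - 12188 = -11604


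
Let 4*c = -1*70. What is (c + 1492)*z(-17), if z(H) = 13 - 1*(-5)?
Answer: 26541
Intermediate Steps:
c = -35/2 (c = (-1*70)/4 = (1/4)*(-70) = -35/2 ≈ -17.500)
z(H) = 18 (z(H) = 13 + 5 = 18)
(c + 1492)*z(-17) = (-35/2 + 1492)*18 = (2949/2)*18 = 26541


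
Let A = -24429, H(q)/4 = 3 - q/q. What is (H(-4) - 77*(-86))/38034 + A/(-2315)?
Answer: 157413506/14674785 ≈ 10.727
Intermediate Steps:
H(q) = 8 (H(q) = 4*(3 - q/q) = 4*(3 - 1*1) = 4*(3 - 1) = 4*2 = 8)
(H(-4) - 77*(-86))/38034 + A/(-2315) = (8 - 77*(-86))/38034 - 24429/(-2315) = (8 + 6622)*(1/38034) - 24429*(-1/2315) = 6630*(1/38034) + 24429/2315 = 1105/6339 + 24429/2315 = 157413506/14674785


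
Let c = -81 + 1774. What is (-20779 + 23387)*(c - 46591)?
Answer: -117093984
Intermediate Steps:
c = 1693
(-20779 + 23387)*(c - 46591) = (-20779 + 23387)*(1693 - 46591) = 2608*(-44898) = -117093984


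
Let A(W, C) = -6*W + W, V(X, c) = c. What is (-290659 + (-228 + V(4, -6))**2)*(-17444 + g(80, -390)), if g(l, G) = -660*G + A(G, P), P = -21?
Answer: -57066351118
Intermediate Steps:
A(W, C) = -5*W
g(l, G) = -665*G (g(l, G) = -660*G - 5*G = -665*G)
(-290659 + (-228 + V(4, -6))**2)*(-17444 + g(80, -390)) = (-290659 + (-228 - 6)**2)*(-17444 - 665*(-390)) = (-290659 + (-234)**2)*(-17444 + 259350) = (-290659 + 54756)*241906 = -235903*241906 = -57066351118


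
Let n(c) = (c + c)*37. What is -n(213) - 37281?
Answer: -53043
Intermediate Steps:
n(c) = 74*c (n(c) = (2*c)*37 = 74*c)
-n(213) - 37281 = -74*213 - 37281 = -1*15762 - 37281 = -15762 - 37281 = -53043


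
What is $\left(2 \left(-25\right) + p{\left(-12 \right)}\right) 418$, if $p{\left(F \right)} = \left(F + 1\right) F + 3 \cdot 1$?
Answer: $35530$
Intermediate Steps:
$p{\left(F \right)} = 3 + F \left(1 + F\right)$ ($p{\left(F \right)} = \left(1 + F\right) F + 3 = F \left(1 + F\right) + 3 = 3 + F \left(1 + F\right)$)
$\left(2 \left(-25\right) + p{\left(-12 \right)}\right) 418 = \left(2 \left(-25\right) + \left(3 - 12 + \left(-12\right)^{2}\right)\right) 418 = \left(-50 + \left(3 - 12 + 144\right)\right) 418 = \left(-50 + 135\right) 418 = 85 \cdot 418 = 35530$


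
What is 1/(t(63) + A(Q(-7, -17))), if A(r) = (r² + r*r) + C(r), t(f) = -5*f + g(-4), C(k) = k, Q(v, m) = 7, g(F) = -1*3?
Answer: -1/213 ≈ -0.0046948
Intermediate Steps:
g(F) = -3
t(f) = -3 - 5*f (t(f) = -5*f - 3 = -3 - 5*f)
A(r) = r + 2*r² (A(r) = (r² + r*r) + r = (r² + r²) + r = 2*r² + r = r + 2*r²)
1/(t(63) + A(Q(-7, -17))) = 1/((-3 - 5*63) + 7*(1 + 2*7)) = 1/((-3 - 315) + 7*(1 + 14)) = 1/(-318 + 7*15) = 1/(-318 + 105) = 1/(-213) = -1/213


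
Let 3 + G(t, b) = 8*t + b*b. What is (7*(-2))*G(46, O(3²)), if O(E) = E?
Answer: -6244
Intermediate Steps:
G(t, b) = -3 + b² + 8*t (G(t, b) = -3 + (8*t + b*b) = -3 + (8*t + b²) = -3 + (b² + 8*t) = -3 + b² + 8*t)
(7*(-2))*G(46, O(3²)) = (7*(-2))*(-3 + (3²)² + 8*46) = -14*(-3 + 9² + 368) = -14*(-3 + 81 + 368) = -14*446 = -6244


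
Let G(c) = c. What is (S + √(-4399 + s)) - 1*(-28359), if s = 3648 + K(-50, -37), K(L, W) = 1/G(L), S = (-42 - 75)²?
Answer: 42048 + I*√75102/10 ≈ 42048.0 + 27.405*I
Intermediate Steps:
S = 13689 (S = (-117)² = 13689)
K(L, W) = 1/L
s = 182399/50 (s = 3648 + 1/(-50) = 3648 - 1/50 = 182399/50 ≈ 3648.0)
(S + √(-4399 + s)) - 1*(-28359) = (13689 + √(-4399 + 182399/50)) - 1*(-28359) = (13689 + √(-37551/50)) + 28359 = (13689 + I*√75102/10) + 28359 = 42048 + I*√75102/10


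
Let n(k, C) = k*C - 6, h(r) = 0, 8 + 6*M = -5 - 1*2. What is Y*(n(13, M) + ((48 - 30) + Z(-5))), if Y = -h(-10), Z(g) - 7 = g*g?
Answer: 0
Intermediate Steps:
Z(g) = 7 + g² (Z(g) = 7 + g*g = 7 + g²)
M = -5/2 (M = -4/3 + (-5 - 1*2)/6 = -4/3 + (-5 - 2)/6 = -4/3 + (⅙)*(-7) = -4/3 - 7/6 = -5/2 ≈ -2.5000)
Y = 0 (Y = -1*0 = 0)
n(k, C) = -6 + C*k (n(k, C) = C*k - 6 = -6 + C*k)
Y*(n(13, M) + ((48 - 30) + Z(-5))) = 0*((-6 - 5/2*13) + ((48 - 30) + (7 + (-5)²))) = 0*((-6 - 65/2) + (18 + (7 + 25))) = 0*(-77/2 + (18 + 32)) = 0*(-77/2 + 50) = 0*(23/2) = 0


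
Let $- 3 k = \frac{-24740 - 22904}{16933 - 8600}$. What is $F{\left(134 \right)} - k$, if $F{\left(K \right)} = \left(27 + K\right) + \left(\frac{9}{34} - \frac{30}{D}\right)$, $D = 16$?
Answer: $\frac{535423739}{3399864} \approx 157.48$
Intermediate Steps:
$F{\left(K \right)} = \frac{3453}{136} + K$ ($F{\left(K \right)} = \left(27 + K\right) + \left(\frac{9}{34} - \frac{30}{16}\right) = \left(27 + K\right) + \left(9 \cdot \frac{1}{34} - \frac{15}{8}\right) = \left(27 + K\right) + \left(\frac{9}{34} - \frac{15}{8}\right) = \left(27 + K\right) - \frac{219}{136} = \frac{3453}{136} + K$)
$k = \frac{47644}{24999}$ ($k = - \frac{\left(-24740 - 22904\right) \frac{1}{16933 - 8600}}{3} = - \frac{\left(-47644\right) \frac{1}{16933 - 8600}}{3} = - \frac{\left(-47644\right) \frac{1}{8333}}{3} = \left(- \frac{1}{3}\right) \left(- \frac{47644}{8333}\right) = \frac{47644}{24999} \approx 1.9058$)
$F{\left(134 \right)} - k = \left(\frac{3453}{136} + 134\right) - \frac{47644}{24999} = \frac{21677}{136} - \frac{47644}{24999} = \frac{535423739}{3399864}$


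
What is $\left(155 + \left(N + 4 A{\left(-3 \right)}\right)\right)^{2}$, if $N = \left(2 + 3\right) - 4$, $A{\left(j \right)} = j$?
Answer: $20736$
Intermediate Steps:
$N = 1$ ($N = 5 - 4 = 1$)
$\left(155 + \left(N + 4 A{\left(-3 \right)}\right)\right)^{2} = \left(155 + \left(1 + 4 \left(-3\right)\right)\right)^{2} = \left(155 + \left(1 - 12\right)\right)^{2} = \left(155 - 11\right)^{2} = 144^{2} = 20736$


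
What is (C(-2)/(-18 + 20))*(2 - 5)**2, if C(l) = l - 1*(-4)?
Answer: 9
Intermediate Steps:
C(l) = 4 + l (C(l) = l + 4 = 4 + l)
(C(-2)/(-18 + 20))*(2 - 5)**2 = ((4 - 2)/(-18 + 20))*(2 - 5)**2 = (2/2)*(-3)**2 = (2*(1/2))*9 = 1*9 = 9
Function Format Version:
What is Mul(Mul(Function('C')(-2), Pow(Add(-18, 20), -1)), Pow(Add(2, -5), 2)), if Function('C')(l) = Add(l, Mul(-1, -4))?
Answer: 9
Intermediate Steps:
Function('C')(l) = Add(4, l) (Function('C')(l) = Add(l, 4) = Add(4, l))
Mul(Mul(Function('C')(-2), Pow(Add(-18, 20), -1)), Pow(Add(2, -5), 2)) = Mul(Mul(Add(4, -2), Pow(Add(-18, 20), -1)), Pow(Add(2, -5), 2)) = Mul(Mul(2, Pow(2, -1)), Pow(-3, 2)) = Mul(Mul(2, Rational(1, 2)), 9) = Mul(1, 9) = 9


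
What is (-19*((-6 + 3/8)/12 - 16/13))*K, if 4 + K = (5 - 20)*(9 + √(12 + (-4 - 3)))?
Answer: -1867187/416 - 201495*√5/416 ≈ -5571.5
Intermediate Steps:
K = -139 - 15*√5 (K = -4 + (5 - 20)*(9 + √(12 + (-4 - 3))) = -4 - 15*(9 + √(12 - 7)) = -4 - 15*(9 + √5) = -4 + (-135 - 15*√5) = -139 - 15*√5 ≈ -172.54)
(-19*((-6 + 3/8)/12 - 16/13))*K = (-19*((-6 + 3/8)/12 - 16/13))*(-139 - 15*√5) = (-19*((-6 + 3*(⅛))*(1/12) - 16*1/13))*(-139 - 15*√5) = (-19*((-6 + 3/8)*(1/12) - 16/13))*(-139 - 15*√5) = (-19*(-45/8*1/12 - 16/13))*(-139 - 15*√5) = (-19*(-15/32 - 16/13))*(-139 - 15*√5) = (-19*(-707/416))*(-139 - 15*√5) = 13433*(-139 - 15*√5)/416 = -1867187/416 - 201495*√5/416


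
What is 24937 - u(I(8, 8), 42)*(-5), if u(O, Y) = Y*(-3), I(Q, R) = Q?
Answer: 24307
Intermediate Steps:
u(O, Y) = -3*Y
24937 - u(I(8, 8), 42)*(-5) = 24937 - (-3*42)*(-5) = 24937 - (-126)*(-5) = 24937 - 1*630 = 24937 - 630 = 24307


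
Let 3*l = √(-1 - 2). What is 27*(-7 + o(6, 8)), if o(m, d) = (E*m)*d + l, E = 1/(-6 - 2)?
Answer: -351 + 9*I*√3 ≈ -351.0 + 15.588*I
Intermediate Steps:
l = I*√3/3 (l = √(-1 - 2)/3 = √(-3)/3 = (I*√3)/3 = I*√3/3 ≈ 0.57735*I)
E = -⅛ (E = 1/(-8) = -⅛ ≈ -0.12500)
o(m, d) = -d*m/8 + I*√3/3 (o(m, d) = (-m/8)*d + I*√3/3 = -d*m/8 + I*√3/3)
27*(-7 + o(6, 8)) = 27*(-7 + (-⅛*8*6 + I*√3/3)) = 27*(-7 + (-6 + I*√3/3)) = 27*(-13 + I*√3/3) = -351 + 9*I*√3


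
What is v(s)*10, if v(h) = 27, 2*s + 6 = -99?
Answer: 270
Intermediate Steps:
s = -105/2 (s = -3 + (1/2)*(-99) = -3 - 99/2 = -105/2 ≈ -52.500)
v(s)*10 = 27*10 = 270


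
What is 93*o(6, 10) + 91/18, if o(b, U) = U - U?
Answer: 91/18 ≈ 5.0556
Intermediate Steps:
o(b, U) = 0
93*o(6, 10) + 91/18 = 93*0 + 91/18 = 0 + 91*(1/18) = 0 + 91/18 = 91/18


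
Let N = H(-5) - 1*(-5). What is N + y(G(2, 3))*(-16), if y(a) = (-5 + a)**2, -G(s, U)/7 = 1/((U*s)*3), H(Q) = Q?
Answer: -37636/81 ≈ -464.64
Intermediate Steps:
G(s, U) = -7/(3*U*s) (G(s, U) = -7*1/(3*U*s) = -7/(3*U*s))
N = 0 (N = -5 - 1*(-5) = -5 + 5 = 0)
N + y(G(2, 3))*(-16) = 0 + (-5 - 7/3/(3*2))**2*(-16) = 0 + (-5 - 7/3*1/3*1/2)**2*(-16) = 0 + (-5 - 7/18)**2*(-16) = 0 + (-97/18)**2*(-16) = 0 + (9409/324)*(-16) = 0 - 37636/81 = -37636/81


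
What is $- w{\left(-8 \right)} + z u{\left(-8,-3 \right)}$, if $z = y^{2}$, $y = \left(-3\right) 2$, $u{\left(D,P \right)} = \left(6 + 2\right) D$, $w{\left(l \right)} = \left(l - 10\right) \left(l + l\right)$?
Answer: $-2592$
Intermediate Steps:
$w{\left(l \right)} = 2 l \left(-10 + l\right)$ ($w{\left(l \right)} = \left(-10 + l\right) 2 l = 2 l \left(-10 + l\right)$)
$u{\left(D,P \right)} = 8 D$
$y = -6$
$z = 36$ ($z = \left(-6\right)^{2} = 36$)
$- w{\left(-8 \right)} + z u{\left(-8,-3 \right)} = - 2 \left(-8\right) \left(-10 - 8\right) + 36 \cdot 8 \left(-8\right) = - 2 \left(-8\right) \left(-18\right) + 36 \left(-64\right) = \left(-1\right) 288 - 2304 = -288 - 2304 = -2592$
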